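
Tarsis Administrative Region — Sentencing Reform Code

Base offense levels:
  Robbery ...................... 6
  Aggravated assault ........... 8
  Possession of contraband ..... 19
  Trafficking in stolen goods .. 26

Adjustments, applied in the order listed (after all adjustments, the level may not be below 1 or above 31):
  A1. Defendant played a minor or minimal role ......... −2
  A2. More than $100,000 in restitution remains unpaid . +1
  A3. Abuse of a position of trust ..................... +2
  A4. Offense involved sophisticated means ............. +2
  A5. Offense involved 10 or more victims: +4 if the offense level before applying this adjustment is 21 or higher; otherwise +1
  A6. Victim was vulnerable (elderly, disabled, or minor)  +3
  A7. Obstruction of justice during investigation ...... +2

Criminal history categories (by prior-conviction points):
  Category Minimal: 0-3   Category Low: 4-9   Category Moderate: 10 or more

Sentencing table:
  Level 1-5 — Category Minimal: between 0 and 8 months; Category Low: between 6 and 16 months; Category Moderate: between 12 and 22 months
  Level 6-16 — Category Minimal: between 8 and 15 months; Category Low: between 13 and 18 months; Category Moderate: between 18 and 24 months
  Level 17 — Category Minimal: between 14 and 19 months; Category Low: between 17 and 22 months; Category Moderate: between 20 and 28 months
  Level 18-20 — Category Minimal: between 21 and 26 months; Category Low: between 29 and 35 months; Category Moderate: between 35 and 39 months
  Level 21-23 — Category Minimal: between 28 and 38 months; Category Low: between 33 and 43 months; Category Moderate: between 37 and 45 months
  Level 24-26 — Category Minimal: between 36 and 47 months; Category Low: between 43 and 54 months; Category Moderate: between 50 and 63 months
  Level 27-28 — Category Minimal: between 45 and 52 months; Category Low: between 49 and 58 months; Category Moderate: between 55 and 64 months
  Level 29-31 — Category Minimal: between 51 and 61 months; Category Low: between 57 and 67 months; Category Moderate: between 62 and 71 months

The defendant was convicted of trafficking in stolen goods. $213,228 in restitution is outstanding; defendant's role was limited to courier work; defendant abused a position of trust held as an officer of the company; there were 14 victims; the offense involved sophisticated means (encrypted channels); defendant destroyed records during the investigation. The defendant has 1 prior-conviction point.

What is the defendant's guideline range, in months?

51-61 months

Base offense level for trafficking in stolen goods: 26.
A1 applies: 26 − 2 = 24.
A2 applies: 24 + 1 = 25.
A3 applies: 25 + 2 = 27.
A4 applies: 27 + 2 = 29.
A5 applies (level before this adjustment is 29 ≥ 21, so +4): 29 + 4 = 33.
A6 does not apply.
A7 applies: 33 + 2 = 35.
Level 35 exceeds the maximum of 31; capped at 31.
Final offense level: 31.
Criminal history: 1 prior point → Category Minimal (0-3).
Level 31 falls in the 29-31 band.
Grid: Level 29-31 × Category Minimal = 51-61 months.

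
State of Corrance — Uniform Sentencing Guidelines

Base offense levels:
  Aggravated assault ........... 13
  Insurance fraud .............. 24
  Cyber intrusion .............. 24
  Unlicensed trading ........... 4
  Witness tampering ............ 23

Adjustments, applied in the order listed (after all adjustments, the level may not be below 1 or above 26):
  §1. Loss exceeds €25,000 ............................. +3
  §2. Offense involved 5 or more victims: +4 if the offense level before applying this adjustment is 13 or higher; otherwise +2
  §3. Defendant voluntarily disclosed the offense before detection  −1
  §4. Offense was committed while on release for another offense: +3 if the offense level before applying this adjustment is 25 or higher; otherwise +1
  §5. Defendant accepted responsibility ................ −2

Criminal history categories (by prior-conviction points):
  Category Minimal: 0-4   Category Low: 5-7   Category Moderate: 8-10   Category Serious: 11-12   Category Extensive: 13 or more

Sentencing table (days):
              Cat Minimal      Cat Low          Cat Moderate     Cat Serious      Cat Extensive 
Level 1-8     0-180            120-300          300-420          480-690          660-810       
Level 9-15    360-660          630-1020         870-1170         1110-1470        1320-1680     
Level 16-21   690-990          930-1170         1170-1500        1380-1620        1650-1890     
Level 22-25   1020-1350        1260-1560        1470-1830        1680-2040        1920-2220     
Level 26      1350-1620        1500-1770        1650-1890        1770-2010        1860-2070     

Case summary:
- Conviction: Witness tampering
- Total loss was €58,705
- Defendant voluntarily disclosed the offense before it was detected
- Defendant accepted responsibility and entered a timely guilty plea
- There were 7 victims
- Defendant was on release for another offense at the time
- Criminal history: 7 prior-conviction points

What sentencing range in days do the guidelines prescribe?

1500-1770 days

Base offense level for witness tampering: 23.
§1 applies: 23 + 3 = 26.
§2 applies (level before this adjustment is 26 ≥ 13, so +4): 26 + 4 = 30.
§3 applies: 30 − 1 = 29.
§4 applies (level before this adjustment is 29 ≥ 25, so +3): 29 + 3 = 32.
§5 applies: 32 − 2 = 30.
Level 30 exceeds the maximum of 26; capped at 26.
Final offense level: 26.
Criminal history: 7 prior points → Category Low (5-7).
Level 26 falls in the 26 band.
Grid: Level 26 × Category Low = 1500-1770 days.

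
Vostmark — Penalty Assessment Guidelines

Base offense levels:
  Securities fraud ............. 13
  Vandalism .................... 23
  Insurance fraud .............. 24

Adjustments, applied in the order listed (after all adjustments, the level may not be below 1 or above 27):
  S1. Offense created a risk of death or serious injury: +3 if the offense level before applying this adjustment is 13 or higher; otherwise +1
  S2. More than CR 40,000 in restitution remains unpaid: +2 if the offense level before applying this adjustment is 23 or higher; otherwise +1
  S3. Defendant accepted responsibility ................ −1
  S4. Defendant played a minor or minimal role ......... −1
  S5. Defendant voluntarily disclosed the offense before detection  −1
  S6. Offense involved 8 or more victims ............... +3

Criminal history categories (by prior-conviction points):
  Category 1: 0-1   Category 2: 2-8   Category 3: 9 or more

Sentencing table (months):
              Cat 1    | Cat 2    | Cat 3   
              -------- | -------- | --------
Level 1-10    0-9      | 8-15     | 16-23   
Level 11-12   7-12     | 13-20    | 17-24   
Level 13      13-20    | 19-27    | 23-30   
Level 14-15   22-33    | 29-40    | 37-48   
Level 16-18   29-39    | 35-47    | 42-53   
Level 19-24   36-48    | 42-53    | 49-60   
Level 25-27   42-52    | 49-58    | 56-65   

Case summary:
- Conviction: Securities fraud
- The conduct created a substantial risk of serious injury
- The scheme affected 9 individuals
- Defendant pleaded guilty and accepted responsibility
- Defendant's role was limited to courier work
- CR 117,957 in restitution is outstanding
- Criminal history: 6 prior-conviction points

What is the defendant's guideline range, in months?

35-47 months

Base offense level for securities fraud: 13.
S1 applies (level before this adjustment is 13 ≥ 13, so +3): 13 + 3 = 16.
S2 applies (level before this adjustment is 16 < 23, so +1): 16 + 1 = 17.
S3 applies: 17 − 1 = 16.
S4 applies: 16 − 1 = 15.
S6 applies: 15 + 3 = 18.
Final offense level: 18.
Criminal history: 6 prior points → Category 2 (2-8).
Level 18 falls in the 16-18 band.
Grid: Level 16-18 × Category 2 = 35-47 months.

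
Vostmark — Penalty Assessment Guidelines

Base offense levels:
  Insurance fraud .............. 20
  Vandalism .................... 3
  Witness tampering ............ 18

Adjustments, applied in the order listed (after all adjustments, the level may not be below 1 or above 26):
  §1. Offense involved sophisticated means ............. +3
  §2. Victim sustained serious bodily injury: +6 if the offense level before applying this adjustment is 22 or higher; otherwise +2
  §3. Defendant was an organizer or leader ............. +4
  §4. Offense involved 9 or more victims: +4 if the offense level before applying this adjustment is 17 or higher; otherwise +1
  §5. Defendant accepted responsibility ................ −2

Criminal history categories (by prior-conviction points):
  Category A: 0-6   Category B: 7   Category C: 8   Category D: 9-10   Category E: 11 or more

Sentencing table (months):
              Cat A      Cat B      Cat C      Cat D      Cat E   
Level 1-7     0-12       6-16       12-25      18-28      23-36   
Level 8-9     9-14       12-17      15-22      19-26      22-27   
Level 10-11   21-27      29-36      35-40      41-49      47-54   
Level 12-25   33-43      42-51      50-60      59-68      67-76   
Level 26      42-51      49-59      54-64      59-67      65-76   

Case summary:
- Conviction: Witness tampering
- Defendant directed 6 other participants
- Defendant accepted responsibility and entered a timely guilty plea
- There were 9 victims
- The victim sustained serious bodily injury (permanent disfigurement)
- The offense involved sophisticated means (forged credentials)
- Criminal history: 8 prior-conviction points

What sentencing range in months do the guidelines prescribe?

Base offense level for witness tampering: 18.
§1 applies: 18 + 3 = 21.
§2 applies (level before this adjustment is 21 < 22, so +2): 21 + 2 = 23.
§3 applies: 23 + 4 = 27.
§4 applies (level before this adjustment is 27 ≥ 17, so +4): 27 + 4 = 31.
§5 applies: 31 − 2 = 29.
Level 29 exceeds the maximum of 26; capped at 26.
Final offense level: 26.
Criminal history: 8 prior points → Category C (8).
Level 26 falls in the 26 band.
Grid: Level 26 × Category C = 54-64 months.

54-64 months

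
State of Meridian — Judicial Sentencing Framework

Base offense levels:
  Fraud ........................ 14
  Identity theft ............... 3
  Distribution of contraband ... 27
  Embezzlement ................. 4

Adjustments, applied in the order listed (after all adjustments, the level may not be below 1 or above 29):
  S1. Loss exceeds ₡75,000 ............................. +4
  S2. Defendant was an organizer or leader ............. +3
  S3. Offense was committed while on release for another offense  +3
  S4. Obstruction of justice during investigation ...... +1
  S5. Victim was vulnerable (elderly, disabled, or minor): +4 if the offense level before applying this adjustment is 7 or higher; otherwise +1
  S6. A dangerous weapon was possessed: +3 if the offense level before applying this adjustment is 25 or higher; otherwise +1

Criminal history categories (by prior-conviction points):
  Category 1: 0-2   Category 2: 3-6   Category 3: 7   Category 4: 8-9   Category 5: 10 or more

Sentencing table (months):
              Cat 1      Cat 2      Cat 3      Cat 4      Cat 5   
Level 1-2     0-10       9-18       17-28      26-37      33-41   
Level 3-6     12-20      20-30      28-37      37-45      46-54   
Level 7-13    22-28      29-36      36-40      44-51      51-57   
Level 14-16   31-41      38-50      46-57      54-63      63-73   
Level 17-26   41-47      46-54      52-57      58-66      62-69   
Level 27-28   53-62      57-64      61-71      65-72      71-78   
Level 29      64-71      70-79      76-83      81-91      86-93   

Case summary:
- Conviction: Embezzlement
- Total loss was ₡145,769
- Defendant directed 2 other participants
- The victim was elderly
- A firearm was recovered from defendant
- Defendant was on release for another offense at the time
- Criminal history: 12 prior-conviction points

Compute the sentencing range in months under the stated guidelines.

62-69 months

Base offense level for embezzlement: 4.
S1 applies: 4 + 4 = 8.
S2 applies: 8 + 3 = 11.
S3 applies: 11 + 3 = 14.
S4 does not apply.
S5 applies (level before this adjustment is 14 ≥ 7, so +4): 14 + 4 = 18.
S6 applies (level before this adjustment is 18 < 25, so +1): 18 + 1 = 19.
Final offense level: 19.
Criminal history: 12 prior points → Category 5 (10+).
Level 19 falls in the 17-26 band.
Grid: Level 17-26 × Category 5 = 62-69 months.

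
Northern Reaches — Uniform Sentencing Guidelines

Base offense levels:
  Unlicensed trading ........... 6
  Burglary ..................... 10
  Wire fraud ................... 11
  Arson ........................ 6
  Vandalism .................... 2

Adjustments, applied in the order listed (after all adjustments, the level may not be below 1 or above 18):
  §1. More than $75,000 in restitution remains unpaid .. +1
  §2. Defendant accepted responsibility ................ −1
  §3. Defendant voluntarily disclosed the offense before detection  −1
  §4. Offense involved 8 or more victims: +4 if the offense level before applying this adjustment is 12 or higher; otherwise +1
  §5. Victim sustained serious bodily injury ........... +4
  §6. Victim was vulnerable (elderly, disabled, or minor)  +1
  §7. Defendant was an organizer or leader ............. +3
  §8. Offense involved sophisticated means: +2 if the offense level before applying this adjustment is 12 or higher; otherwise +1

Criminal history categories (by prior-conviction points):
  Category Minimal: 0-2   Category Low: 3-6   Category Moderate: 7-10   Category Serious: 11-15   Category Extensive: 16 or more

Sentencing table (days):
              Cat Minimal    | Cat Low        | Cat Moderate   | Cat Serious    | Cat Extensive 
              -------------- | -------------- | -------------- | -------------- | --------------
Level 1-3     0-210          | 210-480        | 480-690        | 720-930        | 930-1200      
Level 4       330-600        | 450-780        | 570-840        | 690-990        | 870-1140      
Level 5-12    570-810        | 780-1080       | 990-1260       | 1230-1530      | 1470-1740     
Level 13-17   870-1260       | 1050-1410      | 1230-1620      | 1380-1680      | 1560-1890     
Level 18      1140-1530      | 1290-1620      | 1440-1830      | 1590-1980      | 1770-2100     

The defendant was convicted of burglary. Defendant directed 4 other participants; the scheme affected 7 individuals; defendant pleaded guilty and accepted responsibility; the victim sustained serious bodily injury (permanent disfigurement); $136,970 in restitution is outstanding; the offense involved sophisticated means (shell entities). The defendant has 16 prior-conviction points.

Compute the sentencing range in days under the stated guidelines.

1770-2100 days

Base offense level for burglary: 10.
§1 applies: 10 + 1 = 11.
§2 applies: 11 − 1 = 10.
§5 applies: 10 + 4 = 14.
§6 does not apply.
§7 applies: 14 + 3 = 17.
§8 applies (level before this adjustment is 17 ≥ 12, so +2): 17 + 2 = 19.
Level 19 exceeds the maximum of 18; capped at 18.
Final offense level: 18.
Criminal history: 16 prior points → Category Extensive (16+).
Level 18 falls in the 18 band.
Grid: Level 18 × Category Extensive = 1770-2100 days.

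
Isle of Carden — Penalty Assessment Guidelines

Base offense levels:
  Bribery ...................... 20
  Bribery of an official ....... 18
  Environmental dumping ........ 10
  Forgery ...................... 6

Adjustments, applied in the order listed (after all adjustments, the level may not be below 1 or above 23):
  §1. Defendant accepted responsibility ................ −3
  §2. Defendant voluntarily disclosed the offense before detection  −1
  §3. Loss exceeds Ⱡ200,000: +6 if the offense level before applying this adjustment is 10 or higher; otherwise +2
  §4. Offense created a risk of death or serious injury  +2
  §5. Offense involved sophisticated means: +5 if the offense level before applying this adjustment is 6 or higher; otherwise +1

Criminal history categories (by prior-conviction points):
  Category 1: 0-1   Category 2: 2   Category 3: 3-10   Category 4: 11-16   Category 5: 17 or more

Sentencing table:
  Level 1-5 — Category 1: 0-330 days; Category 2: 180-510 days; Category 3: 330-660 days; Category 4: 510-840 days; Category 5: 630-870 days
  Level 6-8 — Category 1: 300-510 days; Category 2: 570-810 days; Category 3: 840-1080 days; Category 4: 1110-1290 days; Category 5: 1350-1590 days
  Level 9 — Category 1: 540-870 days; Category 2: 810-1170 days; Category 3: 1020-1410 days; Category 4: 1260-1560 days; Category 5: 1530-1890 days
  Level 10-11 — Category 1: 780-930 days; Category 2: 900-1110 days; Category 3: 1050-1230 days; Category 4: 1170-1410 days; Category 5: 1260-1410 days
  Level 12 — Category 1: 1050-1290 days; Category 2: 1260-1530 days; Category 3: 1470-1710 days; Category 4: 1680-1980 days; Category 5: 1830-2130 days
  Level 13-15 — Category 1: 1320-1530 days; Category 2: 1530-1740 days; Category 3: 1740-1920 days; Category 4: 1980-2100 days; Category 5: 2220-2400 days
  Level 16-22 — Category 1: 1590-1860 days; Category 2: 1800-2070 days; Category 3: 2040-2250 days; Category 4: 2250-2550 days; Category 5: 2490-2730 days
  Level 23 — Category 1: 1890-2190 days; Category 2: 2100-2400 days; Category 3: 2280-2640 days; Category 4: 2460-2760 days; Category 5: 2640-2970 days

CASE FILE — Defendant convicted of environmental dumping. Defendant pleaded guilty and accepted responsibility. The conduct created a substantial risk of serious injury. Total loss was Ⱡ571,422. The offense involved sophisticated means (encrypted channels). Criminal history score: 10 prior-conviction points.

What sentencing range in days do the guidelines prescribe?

2040-2250 days

Base offense level for environmental dumping: 10.
§1 applies: 10 − 3 = 7.
§3 applies (level before this adjustment is 7 < 10, so +2): 7 + 2 = 9.
§4 applies: 9 + 2 = 11.
§5 applies (level before this adjustment is 11 ≥ 6, so +5): 11 + 5 = 16.
Final offense level: 16.
Criminal history: 10 prior points → Category 3 (3-10).
Level 16 falls in the 16-22 band.
Grid: Level 16-22 × Category 3 = 2040-2250 days.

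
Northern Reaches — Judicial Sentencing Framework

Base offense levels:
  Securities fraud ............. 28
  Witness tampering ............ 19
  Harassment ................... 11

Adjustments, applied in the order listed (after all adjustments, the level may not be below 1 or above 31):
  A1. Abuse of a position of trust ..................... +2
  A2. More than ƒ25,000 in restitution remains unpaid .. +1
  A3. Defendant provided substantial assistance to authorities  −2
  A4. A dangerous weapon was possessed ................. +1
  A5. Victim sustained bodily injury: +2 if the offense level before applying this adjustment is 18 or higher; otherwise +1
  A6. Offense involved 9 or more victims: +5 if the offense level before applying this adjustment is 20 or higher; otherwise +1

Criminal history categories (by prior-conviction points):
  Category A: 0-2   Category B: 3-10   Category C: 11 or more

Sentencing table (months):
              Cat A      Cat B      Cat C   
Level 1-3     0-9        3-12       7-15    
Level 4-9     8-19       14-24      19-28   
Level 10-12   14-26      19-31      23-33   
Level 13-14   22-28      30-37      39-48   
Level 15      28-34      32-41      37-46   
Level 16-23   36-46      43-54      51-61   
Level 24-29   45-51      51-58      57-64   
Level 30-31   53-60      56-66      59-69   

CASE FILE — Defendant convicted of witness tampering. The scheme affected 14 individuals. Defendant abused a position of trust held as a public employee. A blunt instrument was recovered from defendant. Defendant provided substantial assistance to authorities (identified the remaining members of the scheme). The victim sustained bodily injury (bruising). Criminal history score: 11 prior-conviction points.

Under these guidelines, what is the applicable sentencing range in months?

Base offense level for witness tampering: 19.
A1 applies: 19 + 2 = 21.
A3 applies: 21 − 2 = 19.
A4 applies: 19 + 1 = 20.
A5 applies (level before this adjustment is 20 ≥ 18, so +2): 20 + 2 = 22.
A6 applies (level before this adjustment is 22 ≥ 20, so +5): 22 + 5 = 27.
Final offense level: 27.
Criminal history: 11 prior points → Category C (11+).
Level 27 falls in the 24-29 band.
Grid: Level 24-29 × Category C = 57-64 months.

57-64 months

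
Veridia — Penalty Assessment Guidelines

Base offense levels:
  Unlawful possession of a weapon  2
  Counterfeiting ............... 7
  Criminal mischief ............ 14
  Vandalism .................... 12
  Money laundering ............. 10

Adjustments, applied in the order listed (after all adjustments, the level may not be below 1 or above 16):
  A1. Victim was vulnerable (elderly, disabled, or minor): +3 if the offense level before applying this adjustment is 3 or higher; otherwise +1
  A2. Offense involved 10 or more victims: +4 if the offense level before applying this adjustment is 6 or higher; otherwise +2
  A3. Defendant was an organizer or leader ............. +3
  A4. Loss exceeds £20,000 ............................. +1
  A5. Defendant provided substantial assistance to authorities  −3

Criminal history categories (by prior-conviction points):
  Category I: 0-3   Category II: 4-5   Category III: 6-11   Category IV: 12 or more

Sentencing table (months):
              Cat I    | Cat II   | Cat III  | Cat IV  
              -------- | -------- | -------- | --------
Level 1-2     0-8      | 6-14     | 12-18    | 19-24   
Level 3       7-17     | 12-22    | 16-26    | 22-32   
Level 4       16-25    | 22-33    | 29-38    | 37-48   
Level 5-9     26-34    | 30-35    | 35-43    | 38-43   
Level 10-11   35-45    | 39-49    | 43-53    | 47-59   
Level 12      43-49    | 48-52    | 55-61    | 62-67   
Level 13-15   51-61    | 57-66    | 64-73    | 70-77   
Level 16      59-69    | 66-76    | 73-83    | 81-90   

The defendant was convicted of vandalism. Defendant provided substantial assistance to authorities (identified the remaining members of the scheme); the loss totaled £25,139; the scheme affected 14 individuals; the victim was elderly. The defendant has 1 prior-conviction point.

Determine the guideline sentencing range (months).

59-69 months

Base offense level for vandalism: 12.
A1 applies (level before this adjustment is 12 ≥ 3, so +3): 12 + 3 = 15.
A2 applies (level before this adjustment is 15 ≥ 6, so +4): 15 + 4 = 19.
A3 does not apply.
A4 applies: 19 + 1 = 20.
A5 applies: 20 − 3 = 17.
Level 17 exceeds the maximum of 16; capped at 16.
Final offense level: 16.
Criminal history: 1 prior point → Category I (0-3).
Level 16 falls in the 16 band.
Grid: Level 16 × Category I = 59-69 months.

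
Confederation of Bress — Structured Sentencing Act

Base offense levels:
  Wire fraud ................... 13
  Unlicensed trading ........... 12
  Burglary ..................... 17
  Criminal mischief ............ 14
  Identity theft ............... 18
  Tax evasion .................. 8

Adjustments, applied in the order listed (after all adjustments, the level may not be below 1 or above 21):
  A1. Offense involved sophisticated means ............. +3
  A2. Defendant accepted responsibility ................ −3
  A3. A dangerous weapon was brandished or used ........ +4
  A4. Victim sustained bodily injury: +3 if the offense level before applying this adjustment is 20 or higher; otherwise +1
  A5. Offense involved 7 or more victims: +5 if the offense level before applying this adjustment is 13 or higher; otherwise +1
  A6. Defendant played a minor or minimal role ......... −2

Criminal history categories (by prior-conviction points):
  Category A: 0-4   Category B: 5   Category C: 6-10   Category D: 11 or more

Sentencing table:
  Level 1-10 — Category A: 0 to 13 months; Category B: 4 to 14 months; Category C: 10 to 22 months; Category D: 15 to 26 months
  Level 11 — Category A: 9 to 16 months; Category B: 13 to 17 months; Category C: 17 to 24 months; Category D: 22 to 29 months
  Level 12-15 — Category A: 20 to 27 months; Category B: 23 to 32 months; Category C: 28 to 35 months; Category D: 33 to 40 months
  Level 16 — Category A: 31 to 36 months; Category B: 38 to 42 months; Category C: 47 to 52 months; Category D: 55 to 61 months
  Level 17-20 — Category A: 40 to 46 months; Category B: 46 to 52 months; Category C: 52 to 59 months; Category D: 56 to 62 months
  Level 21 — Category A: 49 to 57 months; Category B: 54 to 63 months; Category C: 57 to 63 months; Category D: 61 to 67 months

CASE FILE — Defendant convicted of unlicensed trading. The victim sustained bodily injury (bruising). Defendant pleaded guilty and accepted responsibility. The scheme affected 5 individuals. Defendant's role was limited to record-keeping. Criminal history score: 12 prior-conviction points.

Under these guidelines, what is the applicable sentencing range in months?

Base offense level for unlicensed trading: 12.
A1 does not apply.
A2 applies: 12 − 3 = 9.
A4 applies (level before this adjustment is 9 < 20, so +1): 9 + 1 = 10.
A5 does not apply.
A6 applies: 10 − 2 = 8.
Final offense level: 8.
Criminal history: 12 prior points → Category D (11+).
Level 8 falls in the 1-10 band.
Grid: Level 1-10 × Category D = 15-26 months.

15-26 months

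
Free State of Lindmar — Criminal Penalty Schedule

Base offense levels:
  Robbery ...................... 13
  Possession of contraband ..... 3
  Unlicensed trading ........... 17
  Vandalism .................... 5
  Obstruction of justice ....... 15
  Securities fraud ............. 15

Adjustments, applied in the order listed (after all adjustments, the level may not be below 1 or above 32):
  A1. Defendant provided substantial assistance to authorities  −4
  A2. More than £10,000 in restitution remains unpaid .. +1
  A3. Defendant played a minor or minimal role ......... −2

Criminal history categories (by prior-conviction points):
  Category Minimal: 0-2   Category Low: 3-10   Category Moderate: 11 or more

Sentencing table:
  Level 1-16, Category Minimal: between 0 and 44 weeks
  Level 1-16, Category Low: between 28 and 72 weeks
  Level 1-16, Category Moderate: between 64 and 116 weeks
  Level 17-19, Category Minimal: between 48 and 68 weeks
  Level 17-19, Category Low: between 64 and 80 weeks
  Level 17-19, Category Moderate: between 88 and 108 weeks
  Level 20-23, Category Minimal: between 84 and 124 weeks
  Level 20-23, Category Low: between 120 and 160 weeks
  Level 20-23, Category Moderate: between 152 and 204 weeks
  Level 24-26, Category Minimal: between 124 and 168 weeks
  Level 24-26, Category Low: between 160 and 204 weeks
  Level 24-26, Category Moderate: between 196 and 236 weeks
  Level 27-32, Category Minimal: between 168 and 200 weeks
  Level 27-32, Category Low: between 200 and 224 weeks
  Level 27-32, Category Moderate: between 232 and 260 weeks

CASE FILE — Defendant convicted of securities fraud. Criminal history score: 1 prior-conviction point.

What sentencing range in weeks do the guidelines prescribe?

Base offense level for securities fraud: 15.
Final offense level: 15.
Criminal history: 1 prior point → Category Minimal (0-2).
Level 15 falls in the 1-16 band.
Grid: Level 1-16 × Category Minimal = 0-44 weeks.

0-44 weeks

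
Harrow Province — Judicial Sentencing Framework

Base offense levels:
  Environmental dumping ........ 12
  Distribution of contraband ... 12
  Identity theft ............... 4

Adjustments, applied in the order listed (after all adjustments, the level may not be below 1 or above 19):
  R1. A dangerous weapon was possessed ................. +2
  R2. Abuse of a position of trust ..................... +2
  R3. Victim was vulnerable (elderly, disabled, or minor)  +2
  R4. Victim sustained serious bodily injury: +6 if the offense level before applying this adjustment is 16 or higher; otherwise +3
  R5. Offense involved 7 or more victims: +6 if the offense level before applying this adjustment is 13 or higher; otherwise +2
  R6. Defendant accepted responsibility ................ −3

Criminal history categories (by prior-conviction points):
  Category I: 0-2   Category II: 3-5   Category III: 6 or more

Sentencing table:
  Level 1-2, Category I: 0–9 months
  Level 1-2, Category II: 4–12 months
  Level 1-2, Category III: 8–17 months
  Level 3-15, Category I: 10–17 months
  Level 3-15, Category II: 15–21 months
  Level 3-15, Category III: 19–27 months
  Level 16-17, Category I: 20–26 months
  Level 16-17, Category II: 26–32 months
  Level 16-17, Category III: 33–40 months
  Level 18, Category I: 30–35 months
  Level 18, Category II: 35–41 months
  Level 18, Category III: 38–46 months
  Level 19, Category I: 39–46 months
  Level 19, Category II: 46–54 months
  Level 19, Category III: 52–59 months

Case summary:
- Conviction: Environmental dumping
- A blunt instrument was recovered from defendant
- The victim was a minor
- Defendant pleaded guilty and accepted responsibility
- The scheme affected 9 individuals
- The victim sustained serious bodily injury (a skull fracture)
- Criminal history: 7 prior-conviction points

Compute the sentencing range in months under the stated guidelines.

52-59 months

Base offense level for environmental dumping: 12.
R1 applies: 12 + 2 = 14.
R3 applies: 14 + 2 = 16.
R4 applies (level before this adjustment is 16 ≥ 16, so +6): 16 + 6 = 22.
R5 applies (level before this adjustment is 22 ≥ 13, so +6): 22 + 6 = 28.
R6 applies: 28 − 3 = 25.
Level 25 exceeds the maximum of 19; capped at 19.
Final offense level: 19.
Criminal history: 7 prior points → Category III (6+).
Level 19 falls in the 19 band.
Grid: Level 19 × Category III = 52-59 months.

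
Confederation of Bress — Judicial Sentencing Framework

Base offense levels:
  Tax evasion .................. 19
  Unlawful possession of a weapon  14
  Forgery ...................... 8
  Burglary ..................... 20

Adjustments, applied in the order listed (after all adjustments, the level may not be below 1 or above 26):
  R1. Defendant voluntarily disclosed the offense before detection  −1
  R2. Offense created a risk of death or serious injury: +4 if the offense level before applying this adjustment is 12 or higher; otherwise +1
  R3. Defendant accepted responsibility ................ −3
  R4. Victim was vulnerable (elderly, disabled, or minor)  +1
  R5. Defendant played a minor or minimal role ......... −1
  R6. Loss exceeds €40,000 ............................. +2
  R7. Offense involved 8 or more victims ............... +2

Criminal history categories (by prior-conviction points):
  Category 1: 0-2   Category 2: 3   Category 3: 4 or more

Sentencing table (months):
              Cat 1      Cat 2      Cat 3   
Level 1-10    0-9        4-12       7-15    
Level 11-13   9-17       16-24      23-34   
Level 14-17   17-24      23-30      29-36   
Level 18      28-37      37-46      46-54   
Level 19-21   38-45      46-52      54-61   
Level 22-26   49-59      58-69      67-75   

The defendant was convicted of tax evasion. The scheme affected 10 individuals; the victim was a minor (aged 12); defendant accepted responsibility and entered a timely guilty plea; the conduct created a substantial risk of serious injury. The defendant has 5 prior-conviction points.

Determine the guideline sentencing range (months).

Base offense level for tax evasion: 19.
R1 does not apply.
R2 applies (level before this adjustment is 19 ≥ 12, so +4): 19 + 4 = 23.
R3 applies: 23 − 3 = 20.
R4 applies: 20 + 1 = 21.
R7 applies: 21 + 2 = 23.
Final offense level: 23.
Criminal history: 5 prior points → Category 3 (4+).
Level 23 falls in the 22-26 band.
Grid: Level 22-26 × Category 3 = 67-75 months.

67-75 months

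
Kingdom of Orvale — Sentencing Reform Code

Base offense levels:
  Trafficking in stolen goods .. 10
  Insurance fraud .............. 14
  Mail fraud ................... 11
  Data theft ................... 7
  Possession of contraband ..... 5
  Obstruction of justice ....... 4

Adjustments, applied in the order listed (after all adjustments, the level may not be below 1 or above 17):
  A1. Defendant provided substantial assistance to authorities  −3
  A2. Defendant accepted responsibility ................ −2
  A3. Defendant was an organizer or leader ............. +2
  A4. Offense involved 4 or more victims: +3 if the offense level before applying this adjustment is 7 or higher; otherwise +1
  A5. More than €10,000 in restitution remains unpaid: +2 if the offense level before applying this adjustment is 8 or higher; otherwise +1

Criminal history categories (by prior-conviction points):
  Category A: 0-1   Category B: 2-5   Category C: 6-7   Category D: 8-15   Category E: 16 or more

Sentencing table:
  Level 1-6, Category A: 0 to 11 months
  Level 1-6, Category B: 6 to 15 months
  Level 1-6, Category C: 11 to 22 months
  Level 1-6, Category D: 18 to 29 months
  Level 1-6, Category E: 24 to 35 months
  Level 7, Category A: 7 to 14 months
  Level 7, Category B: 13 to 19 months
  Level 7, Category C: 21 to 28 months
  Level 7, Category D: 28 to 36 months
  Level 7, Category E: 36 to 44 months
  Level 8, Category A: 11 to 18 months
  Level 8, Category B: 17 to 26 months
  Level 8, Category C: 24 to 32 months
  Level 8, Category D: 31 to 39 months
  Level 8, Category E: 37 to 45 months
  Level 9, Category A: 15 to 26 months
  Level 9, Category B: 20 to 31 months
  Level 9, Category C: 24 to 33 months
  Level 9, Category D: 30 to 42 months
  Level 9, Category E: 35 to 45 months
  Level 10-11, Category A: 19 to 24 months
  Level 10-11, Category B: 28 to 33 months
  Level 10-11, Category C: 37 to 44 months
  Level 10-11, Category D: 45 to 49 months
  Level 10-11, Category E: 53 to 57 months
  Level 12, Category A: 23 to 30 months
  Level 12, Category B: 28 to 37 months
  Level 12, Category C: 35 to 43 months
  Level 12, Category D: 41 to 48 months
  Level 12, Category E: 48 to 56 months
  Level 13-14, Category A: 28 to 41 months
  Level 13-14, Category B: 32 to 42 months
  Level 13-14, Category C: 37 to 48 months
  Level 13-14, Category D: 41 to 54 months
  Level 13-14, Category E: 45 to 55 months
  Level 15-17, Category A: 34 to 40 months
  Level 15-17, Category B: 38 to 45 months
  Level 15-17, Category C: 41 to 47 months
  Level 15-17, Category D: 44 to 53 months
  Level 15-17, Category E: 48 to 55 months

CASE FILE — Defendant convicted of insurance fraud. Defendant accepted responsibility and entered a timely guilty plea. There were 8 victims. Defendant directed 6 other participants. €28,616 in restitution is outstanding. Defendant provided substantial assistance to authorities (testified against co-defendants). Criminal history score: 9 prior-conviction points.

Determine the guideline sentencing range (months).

Base offense level for insurance fraud: 14.
A1 applies: 14 − 3 = 11.
A2 applies: 11 − 2 = 9.
A3 applies: 9 + 2 = 11.
A4 applies (level before this adjustment is 11 ≥ 7, so +3): 11 + 3 = 14.
A5 applies (level before this adjustment is 14 ≥ 8, so +2): 14 + 2 = 16.
Final offense level: 16.
Criminal history: 9 prior points → Category D (8-15).
Level 16 falls in the 15-17 band.
Grid: Level 15-17 × Category D = 44-53 months.

44-53 months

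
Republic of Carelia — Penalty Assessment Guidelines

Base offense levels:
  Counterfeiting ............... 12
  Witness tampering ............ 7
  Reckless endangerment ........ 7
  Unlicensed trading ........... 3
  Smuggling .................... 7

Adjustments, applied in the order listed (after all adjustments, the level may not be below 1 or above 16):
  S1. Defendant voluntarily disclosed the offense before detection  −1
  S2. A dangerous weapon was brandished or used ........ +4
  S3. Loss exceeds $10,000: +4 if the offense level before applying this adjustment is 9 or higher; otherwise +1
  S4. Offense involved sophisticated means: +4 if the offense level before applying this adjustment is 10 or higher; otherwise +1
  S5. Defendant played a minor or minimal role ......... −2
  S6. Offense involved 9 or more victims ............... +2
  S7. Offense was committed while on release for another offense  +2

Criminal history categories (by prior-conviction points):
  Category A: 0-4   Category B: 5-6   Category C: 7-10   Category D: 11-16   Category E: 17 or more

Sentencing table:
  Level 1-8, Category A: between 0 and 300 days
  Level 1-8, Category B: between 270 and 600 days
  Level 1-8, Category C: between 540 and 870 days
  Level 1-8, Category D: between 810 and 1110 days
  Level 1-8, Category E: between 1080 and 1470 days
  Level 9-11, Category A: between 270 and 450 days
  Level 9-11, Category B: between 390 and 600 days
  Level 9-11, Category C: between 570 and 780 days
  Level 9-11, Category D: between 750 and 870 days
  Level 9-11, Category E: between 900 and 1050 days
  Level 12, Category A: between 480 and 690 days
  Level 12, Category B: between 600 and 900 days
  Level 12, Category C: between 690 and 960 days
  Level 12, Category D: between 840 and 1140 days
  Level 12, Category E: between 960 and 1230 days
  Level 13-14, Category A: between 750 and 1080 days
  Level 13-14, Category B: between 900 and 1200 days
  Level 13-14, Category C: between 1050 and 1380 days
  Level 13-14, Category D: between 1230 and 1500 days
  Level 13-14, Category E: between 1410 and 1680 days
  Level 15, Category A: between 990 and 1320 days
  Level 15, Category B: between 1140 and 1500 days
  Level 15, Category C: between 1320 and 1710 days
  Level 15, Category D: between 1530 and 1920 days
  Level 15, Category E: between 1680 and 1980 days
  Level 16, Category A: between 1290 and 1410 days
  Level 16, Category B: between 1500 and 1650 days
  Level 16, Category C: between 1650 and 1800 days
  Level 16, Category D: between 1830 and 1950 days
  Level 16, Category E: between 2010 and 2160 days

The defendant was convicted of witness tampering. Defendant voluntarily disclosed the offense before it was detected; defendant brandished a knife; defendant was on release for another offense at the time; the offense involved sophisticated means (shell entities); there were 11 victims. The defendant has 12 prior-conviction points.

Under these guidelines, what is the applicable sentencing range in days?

1830-1950 days

Base offense level for witness tampering: 7.
S1 applies: 7 − 1 = 6.
S2 applies: 6 + 4 = 10.
S3 does not apply.
S4 applies (level before this adjustment is 10 ≥ 10, so +4): 10 + 4 = 14.
S5 does not apply.
S6 applies: 14 + 2 = 16.
S7 applies: 16 + 2 = 18.
Level 18 exceeds the maximum of 16; capped at 16.
Final offense level: 16.
Criminal history: 12 prior points → Category D (11-16).
Level 16 falls in the 16 band.
Grid: Level 16 × Category D = 1830-1950 days.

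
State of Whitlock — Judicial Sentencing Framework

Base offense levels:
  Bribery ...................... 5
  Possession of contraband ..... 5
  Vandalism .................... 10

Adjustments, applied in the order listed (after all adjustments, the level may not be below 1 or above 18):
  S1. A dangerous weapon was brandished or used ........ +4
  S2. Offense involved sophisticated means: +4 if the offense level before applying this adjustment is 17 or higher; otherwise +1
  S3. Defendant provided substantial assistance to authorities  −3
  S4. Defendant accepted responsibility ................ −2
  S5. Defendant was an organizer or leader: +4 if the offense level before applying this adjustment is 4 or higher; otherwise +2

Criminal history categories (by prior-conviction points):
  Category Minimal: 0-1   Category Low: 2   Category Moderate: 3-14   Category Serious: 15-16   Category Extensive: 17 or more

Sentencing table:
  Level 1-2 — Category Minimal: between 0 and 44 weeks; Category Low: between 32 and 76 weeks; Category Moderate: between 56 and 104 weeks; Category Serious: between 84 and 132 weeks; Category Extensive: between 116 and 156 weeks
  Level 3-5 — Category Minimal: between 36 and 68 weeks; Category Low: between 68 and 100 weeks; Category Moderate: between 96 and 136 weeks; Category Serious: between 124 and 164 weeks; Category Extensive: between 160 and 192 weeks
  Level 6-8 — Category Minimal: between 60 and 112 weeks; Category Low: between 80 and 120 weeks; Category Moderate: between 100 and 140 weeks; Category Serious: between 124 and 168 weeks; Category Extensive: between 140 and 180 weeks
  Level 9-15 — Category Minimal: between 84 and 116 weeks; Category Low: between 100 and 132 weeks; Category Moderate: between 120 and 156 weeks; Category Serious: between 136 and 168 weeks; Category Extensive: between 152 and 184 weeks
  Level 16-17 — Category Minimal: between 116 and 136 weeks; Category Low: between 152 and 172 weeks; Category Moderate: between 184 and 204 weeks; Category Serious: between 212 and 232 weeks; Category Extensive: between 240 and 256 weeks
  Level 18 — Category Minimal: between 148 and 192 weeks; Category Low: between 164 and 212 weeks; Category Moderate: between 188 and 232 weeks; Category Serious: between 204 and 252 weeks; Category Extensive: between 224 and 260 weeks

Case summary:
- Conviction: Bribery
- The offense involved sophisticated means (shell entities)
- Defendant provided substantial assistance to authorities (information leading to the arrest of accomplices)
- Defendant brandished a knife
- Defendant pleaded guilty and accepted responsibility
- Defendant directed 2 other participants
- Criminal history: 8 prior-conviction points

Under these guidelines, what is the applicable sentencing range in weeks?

Base offense level for bribery: 5.
S1 applies: 5 + 4 = 9.
S2 applies (level before this adjustment is 9 < 17, so +1): 9 + 1 = 10.
S3 applies: 10 − 3 = 7.
S4 applies: 7 − 2 = 5.
S5 applies (level before this adjustment is 5 ≥ 4, so +4): 5 + 4 = 9.
Final offense level: 9.
Criminal history: 8 prior points → Category Moderate (3-14).
Level 9 falls in the 9-15 band.
Grid: Level 9-15 × Category Moderate = 120-156 weeks.

120-156 weeks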